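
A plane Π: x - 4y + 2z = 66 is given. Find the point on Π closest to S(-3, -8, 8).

(-2, -12, 10)

Foot = S − λn with λ = (n·S − d)/|n|² = (45 − 66)/21 = -1.
Foot = (-3, -8, 8) − (-1)·(1, -4, 2) = (-2, -12, 10).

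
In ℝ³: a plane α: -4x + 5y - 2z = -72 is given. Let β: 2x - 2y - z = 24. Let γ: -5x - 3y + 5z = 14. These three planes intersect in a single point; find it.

Solving the 3×3 linear system -4x + 5y - 2z = -72, 2x - 2y - z = 24, -5x - 3y + 5z = 14 (e.g. by elimination or Cramer's rule, determinant = 59) gives (6, -8, 4).

(6, -8, 4)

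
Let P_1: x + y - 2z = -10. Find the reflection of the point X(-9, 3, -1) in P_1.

(-11, 1, 3)

λ = (n·X − d)/|n|² = (-4 − (-10))/6 = 1.
Reflection = X − 2λn = (-9, 3, -1) − 2·(1, 1, -2) = (-11, 1, 3).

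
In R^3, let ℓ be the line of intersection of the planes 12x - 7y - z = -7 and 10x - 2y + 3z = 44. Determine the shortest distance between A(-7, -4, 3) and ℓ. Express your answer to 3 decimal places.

Direction of ℓ: (12, -7, -1) × (10, -2, 3) = (-23, -46, 46).
A point on ℓ: solving the two plane equations with x = 3 gives (3, 5, 8).
Taking (3, 5, 8) on ℓ with direction v = (-23, -46, 46): w = A − (3, 5, 8) = (-10, -9, -5), and w × v = (-644, 575, 253).
Distance = |w × v| / |v| = √809370 / √4761 ≈ 13.038.

13.038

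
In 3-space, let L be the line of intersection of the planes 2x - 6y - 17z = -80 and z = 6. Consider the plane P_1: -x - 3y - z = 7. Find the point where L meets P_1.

Direction of L: (2, -6, -17) × (0, 0, 1) = (-6, -2, 0).
A point on L: solving the two plane equations with x = -4 gives (-4, -5, 6).
Substitute r = (-4, -5, 6) + t(-6, -2, 0) into the plane: 13 + 12t = 7, so t = -1/2.
Intersection: (-4, -5, 6) + (-1/2)·(-6, -2, 0) = (-1, -4, 6).

(-1, -4, 6)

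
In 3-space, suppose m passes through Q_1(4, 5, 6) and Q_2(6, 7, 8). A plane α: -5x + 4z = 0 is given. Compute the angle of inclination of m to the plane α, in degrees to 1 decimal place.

A direction vector for m is Q_2 − Q_1 = (2, 2, 2).
sin θ = |n·v| / (|n||v|) = |-2| / (√41 · √12) = 0.09017.
θ ≈ 5.2°.

5.2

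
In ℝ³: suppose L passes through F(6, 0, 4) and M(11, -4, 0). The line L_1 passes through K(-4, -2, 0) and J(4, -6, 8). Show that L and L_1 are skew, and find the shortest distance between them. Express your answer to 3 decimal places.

A direction vector for L is M − F = (5, -4, -4).
A direction vector for L_1 is J − K = (8, -4, 8).
Common perpendicular direction n = (5, -4, -4) × (8, -4, 8) = (-48, -72, 12).
With w = (-4, -2, 0) − (6, 0, 4) = (-10, -2, -4), w · n = 576.
Since n ≠ 0 the lines are not parallel, and w · n = 576 ≠ 0 so they do not intersect; hence they are skew.
Distance = |w · n| / |n| = |576| / √7632 ≈ 6.593.

6.593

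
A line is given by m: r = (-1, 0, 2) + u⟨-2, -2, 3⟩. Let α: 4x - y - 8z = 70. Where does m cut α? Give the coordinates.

(5, 6, -7)

Substitute r = (-1, 0, 2) + t(-2, -2, 3) into the plane: -20 + (-30)t = 70, so t = -3.
Intersection: (-1, 0, 2) + (-3)·(-2, -2, 3) = (5, 6, -7).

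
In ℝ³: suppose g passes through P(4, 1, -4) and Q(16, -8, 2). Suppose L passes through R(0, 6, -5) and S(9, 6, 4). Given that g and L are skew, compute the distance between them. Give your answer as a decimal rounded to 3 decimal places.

0.213

A direction vector for g is Q − P = (12, -9, 6).
A direction vector for L is S − R = (9, 0, 9).
Common perpendicular direction n = (12, -9, 6) × (9, 0, 9) = (-81, -54, 81).
With w = (0, 6, -5) − (4, 1, -4) = (-4, 5, -1), w · n = -27.
Distance = |w · n| / |n| = |-27| / √16038 ≈ 0.213.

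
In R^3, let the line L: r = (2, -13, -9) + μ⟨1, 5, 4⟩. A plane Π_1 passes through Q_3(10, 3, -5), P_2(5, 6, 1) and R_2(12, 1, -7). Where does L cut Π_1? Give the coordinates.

Q_3P_2 = (-5, 3, 6), Q_3R_2 = (2, -2, -2); a normal to Π_1 is Q_3P_2 × Q_3R_2 = (6, 2, 4).
Using Q_3: Π_1 has equation 6x + 2y + 4z = 46.
Substitute r = (2, -13, -9) + t(1, 5, 4) into the plane: -50 + 32t = 46, so t = 3.
Intersection: (2, -13, -9) + 3·(1, 5, 4) = (5, 2, 3).

(5, 2, 3)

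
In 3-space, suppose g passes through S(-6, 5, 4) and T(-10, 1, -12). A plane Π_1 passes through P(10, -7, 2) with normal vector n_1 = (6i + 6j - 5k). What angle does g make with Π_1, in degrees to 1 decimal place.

A direction vector for g is T − S = (-4, -4, -16).
Π_1: n_1·r = n_1·P gives 6x + 6y - 5z = 8.
sin θ = |n·v| / (|n||v|) = |32| / (√97 · √288) = 0.19146.
θ ≈ 11.0°.

11.0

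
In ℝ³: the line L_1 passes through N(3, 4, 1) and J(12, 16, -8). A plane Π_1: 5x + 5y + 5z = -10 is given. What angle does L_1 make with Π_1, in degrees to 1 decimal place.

A direction vector for L_1 is J − N = (9, 12, -9).
sin θ = |n·v| / (|n||v|) = |60| / (√75 · √306) = 0.39606.
θ ≈ 23.3°.

23.3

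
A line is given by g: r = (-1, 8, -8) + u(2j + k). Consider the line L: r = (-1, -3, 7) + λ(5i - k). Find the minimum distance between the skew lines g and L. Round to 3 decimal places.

18.049

Common perpendicular direction n = (0, 2, 1) × (5, 0, -1) = (-2, 5, -10).
With w = (-1, -3, 7) − (-1, 8, -8) = (0, -11, 15), w · n = -205.
Distance = |w · n| / |n| = |-205| / √129 ≈ 18.049.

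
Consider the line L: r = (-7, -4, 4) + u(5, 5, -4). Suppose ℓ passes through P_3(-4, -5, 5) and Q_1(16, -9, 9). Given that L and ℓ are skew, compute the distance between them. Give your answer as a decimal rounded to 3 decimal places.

0.051

A direction vector for ℓ is Q_1 − P_3 = (20, -4, 4).
Common perpendicular direction n = (5, 5, -4) × (20, -4, 4) = (4, -100, -120).
With w = (-4, -5, 5) − (-7, -4, 4) = (3, -1, 1), w · n = -8.
Distance = |w · n| / |n| = |-8| / √24416 ≈ 0.051.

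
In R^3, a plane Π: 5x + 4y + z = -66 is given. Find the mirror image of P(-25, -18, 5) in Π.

(5, 6, 11)

λ = (n·P − d)/|n|² = (-192 − (-66))/42 = -3.
Reflection = P − 2λn = (-25, -18, 5) − (-6)·(5, 4, 1) = (5, 6, 11).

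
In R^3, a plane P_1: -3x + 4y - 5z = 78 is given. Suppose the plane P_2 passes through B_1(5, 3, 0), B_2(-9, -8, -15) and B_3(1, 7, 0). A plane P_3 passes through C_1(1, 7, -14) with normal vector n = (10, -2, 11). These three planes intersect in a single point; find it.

(-8, 6, -6)

B_1B_2 = (-14, -11, -15), B_1B_3 = (-4, 4, 0); a normal to P_2 is B_1B_2 × B_1B_3 = (60, 60, -100).
Using B_1: P_2 has equation 60x + 60y - 100z = 480.
P_3: n·r = n·C_1 gives 10x - 2y + 11z = -158.
Solving the 3×3 linear system -3x + 4y - 5z = 78, 60x + 60y - 100z = 480, 10x - 2y + 11z = -158 (e.g. by elimination or Cramer's rule, determinant = -4420) gives (-8, 6, -6).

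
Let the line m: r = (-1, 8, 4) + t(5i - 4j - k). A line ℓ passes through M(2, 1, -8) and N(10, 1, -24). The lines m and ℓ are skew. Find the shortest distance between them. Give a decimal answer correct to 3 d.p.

6.857

A direction vector for ℓ is N − M = (8, 0, -16).
Common perpendicular direction n = (5, -4, -1) × (8, 0, -16) = (64, 72, 32).
With w = (2, 1, -8) − (-1, 8, 4) = (3, -7, -12), w · n = -696.
Distance = |w · n| / |n| = |-696| / √10304 ≈ 6.857.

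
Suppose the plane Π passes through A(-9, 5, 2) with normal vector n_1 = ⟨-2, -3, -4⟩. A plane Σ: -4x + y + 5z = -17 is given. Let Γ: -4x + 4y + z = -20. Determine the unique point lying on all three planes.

Π: n_1·r = n_1·A gives -2x - 3y - 4z = -5.
Solving the 3×3 linear system -2x - 3y - 4z = -5, -4x + y + 5z = -17, -4x + 4y + z = -20 (e.g. by elimination or Cramer's rule, determinant = 134) gives (4, -1, 0).

(4, -1, 0)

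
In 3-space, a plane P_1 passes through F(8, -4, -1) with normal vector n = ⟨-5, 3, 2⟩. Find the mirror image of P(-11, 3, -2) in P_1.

P_1: n·r = n·F gives -5x + 3y + 2z = -54.
λ = (n·P − d)/|n|² = (60 − (-54))/38 = 3.
Reflection = P − 2λn = (-11, 3, -2) − 6·(-5, 3, 2) = (19, -15, -14).

(19, -15, -14)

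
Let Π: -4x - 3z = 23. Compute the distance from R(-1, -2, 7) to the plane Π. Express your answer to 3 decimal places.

8.000

n·R − d = (-4)·(-1) + (0)·(-2) + (-3)·(7) − 23 = -40; |n| = √25.
Distance = |-40| / √25 = 40/√25 ≈ 8.000.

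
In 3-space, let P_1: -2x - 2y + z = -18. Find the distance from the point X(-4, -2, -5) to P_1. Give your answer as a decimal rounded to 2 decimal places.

8.33

n·X − d = (-2)·(-4) + (-2)·(-2) + (1)·(-5) − (-18) = 25; |n| = √9.
Distance = |25| / √9 = 25/√9 ≈ 8.33.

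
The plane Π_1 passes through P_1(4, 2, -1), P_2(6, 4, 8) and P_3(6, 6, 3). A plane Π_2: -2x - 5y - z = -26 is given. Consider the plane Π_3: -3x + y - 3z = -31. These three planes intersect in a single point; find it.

P_1P_2 = (2, 2, 9), P_1P_3 = (2, 4, 4); a normal to Π_1 is P_1P_2 × P_1P_3 = (-28, 10, 4).
Using P_1: Π_1 has equation -28x + 10y + 4z = -96.
Solving the 3×3 linear system -28x + 10y + 4z = -96, -2x - 5y - z = -26, -3x + y - 3z = -31 (e.g. by elimination or Cramer's rule, determinant = -546) gives (5, 2, 6).

(5, 2, 6)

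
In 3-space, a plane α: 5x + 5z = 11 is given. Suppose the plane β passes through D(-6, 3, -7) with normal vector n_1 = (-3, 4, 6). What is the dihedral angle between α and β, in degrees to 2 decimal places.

β: n_1·r = n_1·D gives -3x + 4y + 6z = -12.
cos θ = |n₁·n₂| / (|n₁||n₂|) = |15| / (√50 · √61).
θ = arccos(0.27161) ≈ 74.24°.

74.24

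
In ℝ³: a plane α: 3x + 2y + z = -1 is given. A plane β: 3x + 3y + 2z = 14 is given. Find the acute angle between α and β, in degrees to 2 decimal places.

cos θ = |n₁·n₂| / (|n₁||n₂|) = |17| / (√14 · √22).
θ = arccos(0.96866) ≈ 14.38°.

14.38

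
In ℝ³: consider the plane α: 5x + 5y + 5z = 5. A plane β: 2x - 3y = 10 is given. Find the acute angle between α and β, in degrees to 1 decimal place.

80.8

cos θ = |n₁·n₂| / (|n₁||n₂|) = |-5| / (√75 · √13).
θ = arccos(0.16013) ≈ 80.8°.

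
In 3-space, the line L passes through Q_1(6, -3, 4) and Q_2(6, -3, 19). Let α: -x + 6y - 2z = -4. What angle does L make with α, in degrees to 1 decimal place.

18.2

A direction vector for L is Q_2 − Q_1 = (0, 0, 15).
sin θ = |n·v| / (|n||v|) = |-30| / (√41 · √225) = 0.31235.
θ ≈ 18.2°.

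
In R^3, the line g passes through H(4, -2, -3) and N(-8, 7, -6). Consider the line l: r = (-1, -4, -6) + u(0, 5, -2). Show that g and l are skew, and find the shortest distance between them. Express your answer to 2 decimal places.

A direction vector for g is N − H = (-12, 9, -3).
Common perpendicular direction n = (-12, 9, -3) × (0, 5, -2) = (-3, -24, -60).
With w = (-1, -4, -6) − (4, -2, -3) = (-5, -2, -3), w · n = 243.
Since n ≠ 0 the lines are not parallel, and w · n = 243 ≠ 0 so they do not intersect; hence they are skew.
Distance = |w · n| / |n| = |243| / √4185 ≈ 3.76.

3.76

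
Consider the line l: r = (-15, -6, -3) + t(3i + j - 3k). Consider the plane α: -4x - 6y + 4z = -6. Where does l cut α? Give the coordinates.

Substitute r = (-15, -6, -3) + t(3, 1, -3) into the plane: 84 + (-30)t = -6, so t = 3.
Intersection: (-15, -6, -3) + 3·(3, 1, -3) = (-6, -3, -12).

(-6, -3, -12)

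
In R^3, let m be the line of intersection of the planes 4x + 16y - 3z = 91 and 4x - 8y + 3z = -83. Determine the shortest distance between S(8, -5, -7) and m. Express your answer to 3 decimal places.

Direction of m: (4, 16, -3) × (4, -8, 3) = (24, -24, -96).
A point on m: solving the two plane equations with x = -5 gives (-5, 6, -5).
Taking (-5, 6, -5) on m with direction v = (24, -24, -96): w = S − (-5, 6, -5) = (13, -11, -2), and w × v = (1008, 1200, -48).
Distance = |w × v| / |v| = √2458368 / √10368 ≈ 15.398.

15.398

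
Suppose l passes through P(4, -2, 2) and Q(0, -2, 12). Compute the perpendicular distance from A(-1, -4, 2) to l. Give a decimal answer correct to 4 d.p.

5.0549

A direction vector for l is Q − P = (-4, 0, 10).
Taking (4, -2, 2) on l with direction v = (-4, 0, 10): w = A − (4, -2, 2) = (-5, -2, 0), and w × v = (-20, 50, -8).
Distance = |w × v| / |v| = √2964 / √116 ≈ 5.0549.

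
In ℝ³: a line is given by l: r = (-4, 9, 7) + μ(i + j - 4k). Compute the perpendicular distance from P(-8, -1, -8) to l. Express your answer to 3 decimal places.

14.948

Taking (-4, 9, 7) on l with direction v = (1, 1, -4): w = P − (-4, 9, 7) = (-4, -10, -15), and w × v = (55, -31, 6).
Distance = |w × v| / |v| = √4022 / √18 ≈ 14.948.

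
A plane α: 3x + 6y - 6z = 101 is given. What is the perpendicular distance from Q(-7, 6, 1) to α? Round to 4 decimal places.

10.2222

n·Q − d = (3)·(-7) + (6)·(6) + (-6)·(1) − 101 = -92; |n| = √81.
Distance = |-92| / √81 = 92/√81 ≈ 10.2222.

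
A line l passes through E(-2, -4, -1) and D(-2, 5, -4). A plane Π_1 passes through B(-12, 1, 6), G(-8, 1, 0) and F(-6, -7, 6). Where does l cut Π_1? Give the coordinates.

(-2, -7, 0)

A direction vector for l is D − E = (0, 9, -3).
BG = (4, 0, -6), BF = (6, -8, 0); a normal to Π_1 is BG × BF = (-48, -36, -32).
Using B: Π_1 has equation -48x - 36y - 32z = 348.
Substitute r = (-2, -4, -1) + t(0, 9, -3) into the plane: 272 + (-228)t = 348, so t = -1/3.
Intersection: (-2, -4, -1) + (-1/3)·(0, 9, -3) = (-2, -7, 0).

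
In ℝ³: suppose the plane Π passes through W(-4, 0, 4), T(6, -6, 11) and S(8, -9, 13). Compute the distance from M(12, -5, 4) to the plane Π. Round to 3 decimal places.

8.286

WT = (10, -6, 7), WS = (12, -9, 9); a normal to Π is WT × WS = (9, -6, -18).
Using W: Π has equation 9x - 6y - 18z = -108.
n·M − d = (9)·(12) + (-6)·(-5) + (-18)·(4) − (-108) = 174; |n| = √441.
Distance = |174| / √441 = 174/√441 ≈ 8.286.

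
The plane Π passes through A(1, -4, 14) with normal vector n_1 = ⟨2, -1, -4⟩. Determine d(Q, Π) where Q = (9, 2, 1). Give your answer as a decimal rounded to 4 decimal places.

13.5295

Π: n_1·r = n_1·A gives 2x - y - 4z = -50.
n·Q − d = (2)·(9) + (-1)·(2) + (-4)·(1) − (-50) = 62; |n| = √21.
Distance = |62| / √21 = 62/√21 ≈ 13.5295.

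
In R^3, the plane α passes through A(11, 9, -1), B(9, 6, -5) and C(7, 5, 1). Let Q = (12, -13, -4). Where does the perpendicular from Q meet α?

(1, -3, -6)

AB = (-2, -3, -4), AC = (-4, -4, 2); a normal to α is AB × AC = (-22, 20, -4).
Using A: α has equation -22x + 20y - 4z = -58.
Foot = Q − λn with λ = (n·Q − d)/|n|² = (-508 − (-58))/900 = -1/2.
Foot = (12, -13, -4) − (-1/2)·(-22, 20, -4) = (1, -3, -6).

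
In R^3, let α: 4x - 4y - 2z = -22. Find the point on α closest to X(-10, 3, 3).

Foot = X − λn with λ = (n·X − d)/|n|² = (-58 − (-22))/36 = -1.
Foot = (-10, 3, 3) − (-1)·(4, -4, -2) = (-6, -1, 1).

(-6, -1, 1)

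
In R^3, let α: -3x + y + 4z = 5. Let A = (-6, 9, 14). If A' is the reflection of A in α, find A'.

(12, 3, -10)

λ = (n·A − d)/|n|² = (83 − 5)/26 = 3.
Reflection = A − 2λn = (-6, 9, 14) − 6·(-3, 1, 4) = (12, 3, -10).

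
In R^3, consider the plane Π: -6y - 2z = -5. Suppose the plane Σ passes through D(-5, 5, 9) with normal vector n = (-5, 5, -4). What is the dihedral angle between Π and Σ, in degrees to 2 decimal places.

Σ: n·r = n·D gives -5x + 5y - 4z = 14.
cos θ = |n₁·n₂| / (|n₁||n₂|) = |-22| / (√40 · √66).
θ = arccos(0.42817) ≈ 64.65°.

64.65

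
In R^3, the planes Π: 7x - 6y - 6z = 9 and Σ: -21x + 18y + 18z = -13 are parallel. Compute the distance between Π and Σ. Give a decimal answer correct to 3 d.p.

0.424

Rescale Σ by 1/(-3): 7x - 6y - 6z = 13/3. Then distance = |9 − (13/3)| / √121 ≈ 0.424.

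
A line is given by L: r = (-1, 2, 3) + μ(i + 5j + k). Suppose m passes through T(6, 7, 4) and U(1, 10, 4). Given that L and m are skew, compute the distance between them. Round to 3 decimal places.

A direction vector for m is U − T = (-5, 3, 0).
Common perpendicular direction n = (1, 5, 1) × (-5, 3, 0) = (-3, -5, 28).
With w = (6, 7, 4) − (-1, 2, 3) = (7, 5, 1), w · n = -18.
Distance = |w · n| / |n| = |-18| / √818 ≈ 0.629.

0.629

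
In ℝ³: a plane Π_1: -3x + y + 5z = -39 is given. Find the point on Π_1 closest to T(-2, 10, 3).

(4, 8, -7)

Foot = T − λn with λ = (n·T − d)/|n|² = (31 − (-39))/35 = 2.
Foot = (-2, 10, 3) − 2·(-3, 1, 5) = (4, 8, -7).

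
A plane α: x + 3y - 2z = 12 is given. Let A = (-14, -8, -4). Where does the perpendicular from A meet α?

Foot = A − λn with λ = (n·A − d)/|n|² = (-30 − 12)/14 = -3.
Foot = (-14, -8, -4) − (-3)·(1, 3, -2) = (-11, 1, -10).

(-11, 1, -10)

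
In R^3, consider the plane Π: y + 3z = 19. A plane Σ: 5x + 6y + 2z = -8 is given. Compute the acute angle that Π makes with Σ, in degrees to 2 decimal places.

cos θ = |n₁·n₂| / (|n₁||n₂|) = |12| / (√10 · √65).
θ = arccos(0.47068) ≈ 61.92°.

61.92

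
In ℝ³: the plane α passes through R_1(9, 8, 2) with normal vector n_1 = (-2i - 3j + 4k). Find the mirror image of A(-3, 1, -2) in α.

(1, 7, -10)

α: n_1·r = n_1·R_1 gives -2x - 3y + 4z = -34.
λ = (n·A − d)/|n|² = (-5 − (-34))/29 = 1.
Reflection = A − 2λn = (-3, 1, -2) − 2·(-2, -3, 4) = (1, 7, -10).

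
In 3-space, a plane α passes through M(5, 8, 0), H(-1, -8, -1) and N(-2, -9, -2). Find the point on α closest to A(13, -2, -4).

MH = (-6, -16, -1), MN = (-7, -17, -2); a normal to α is MH × MN = (15, -5, -10).
Using M: α has equation 15x - 5y - 10z = 35.
Foot = A − λn with λ = (n·A − d)/|n|² = (245 − 35)/350 = 3/5.
Foot = (13, -2, -4) − (3/5)·(15, -5, -10) = (4, 1, 2).

(4, 1, 2)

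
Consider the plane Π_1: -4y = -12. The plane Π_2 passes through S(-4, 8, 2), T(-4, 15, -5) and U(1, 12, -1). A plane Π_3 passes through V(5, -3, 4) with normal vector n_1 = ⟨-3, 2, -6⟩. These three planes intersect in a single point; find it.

(1, 3, 8)

ST = (0, 7, -7), SU = (5, 4, -3); a normal to Π_2 is ST × SU = (7, -35, -35).
Using S: Π_2 has equation 7x - 35y - 35z = -378.
Π_3: n_1·r = n_1·V gives -3x + 2y - 6z = -45.
Solving the 3×3 linear system -4y = -12, 7x - 35y - 35z = -378, -3x + 2y - 6z = -45 (e.g. by elimination or Cramer's rule, determinant = -588) gives (1, 3, 8).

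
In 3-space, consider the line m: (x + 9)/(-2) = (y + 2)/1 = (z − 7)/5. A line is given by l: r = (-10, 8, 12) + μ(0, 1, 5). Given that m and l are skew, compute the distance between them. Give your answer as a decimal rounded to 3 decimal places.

8.825

m has direction (-2, 1, 5) through (-9, -2, 7).
Common perpendicular direction n = (-2, 1, 5) × (0, 1, 5) = (0, 10, -2).
With w = (-10, 8, 12) − (-9, -2, 7) = (-1, 10, 5), w · n = 90.
Distance = |w · n| / |n| = |90| / √104 ≈ 8.825.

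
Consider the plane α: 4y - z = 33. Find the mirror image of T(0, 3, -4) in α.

λ = (n·T − d)/|n|² = (16 − 33)/17 = -1.
Reflection = T − 2λn = (0, 3, -4) − (-2)·(0, 4, -1) = (0, 11, -6).

(0, 11, -6)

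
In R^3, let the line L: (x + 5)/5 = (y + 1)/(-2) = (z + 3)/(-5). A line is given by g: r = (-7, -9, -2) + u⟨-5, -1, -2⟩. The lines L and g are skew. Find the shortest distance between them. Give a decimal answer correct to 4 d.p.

L has direction (5, -2, -5) through (-5, -1, -3).
Common perpendicular direction n = (5, -2, -5) × (-5, -1, -2) = (-1, 35, -15).
With w = (-7, -9, -2) − (-5, -1, -3) = (-2, -8, 1), w · n = -293.
Distance = |w · n| / |n| = |-293| / √1451 ≈ 7.6919.

7.6919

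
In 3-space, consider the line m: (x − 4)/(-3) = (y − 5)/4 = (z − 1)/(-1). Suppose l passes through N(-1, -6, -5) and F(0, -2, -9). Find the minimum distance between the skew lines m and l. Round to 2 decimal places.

m has direction (-3, 4, -1) through (4, 5, 1).
A direction vector for l is F − N = (1, 4, -4).
Common perpendicular direction n = (-3, 4, -1) × (1, 4, -4) = (-12, -13, -16).
With w = (-1, -6, -5) − (4, 5, 1) = (-5, -11, -6), w · n = 299.
Distance = |w · n| / |n| = |299| / √569 ≈ 12.53.

12.53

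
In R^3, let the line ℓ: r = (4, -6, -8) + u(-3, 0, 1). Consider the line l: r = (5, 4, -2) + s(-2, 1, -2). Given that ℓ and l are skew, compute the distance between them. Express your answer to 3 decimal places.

Common perpendicular direction n = (-3, 0, 1) × (-2, 1, -2) = (-1, -8, -3).
With w = (5, 4, -2) − (4, -6, -8) = (1, 10, 6), w · n = -99.
Distance = |w · n| / |n| = |-99| / √74 ≈ 11.509.

11.509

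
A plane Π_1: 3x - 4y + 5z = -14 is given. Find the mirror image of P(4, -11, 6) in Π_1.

(-8, 5, -14)

λ = (n·P − d)/|n|² = (86 − (-14))/50 = 2.
Reflection = P − 2λn = (4, -11, 6) − 4·(3, -4, 5) = (-8, 5, -14).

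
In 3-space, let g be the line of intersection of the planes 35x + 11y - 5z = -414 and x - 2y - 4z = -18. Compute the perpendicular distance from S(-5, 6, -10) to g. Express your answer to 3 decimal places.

12.002

Direction of g: (35, 11, -5) × (1, -2, -4) = (-54, 135, -81).
A point on g: solving the two plane equations with x = -12 gives (-12, 1, 1).
Taking (-12, 1, 1) on g with direction v = (-54, 135, -81): w = S − (-12, 1, 1) = (7, 5, -11), and w × v = (1080, 1161, 1215).
Distance = |w × v| / |v| = √3990546 / √27702 ≈ 12.002.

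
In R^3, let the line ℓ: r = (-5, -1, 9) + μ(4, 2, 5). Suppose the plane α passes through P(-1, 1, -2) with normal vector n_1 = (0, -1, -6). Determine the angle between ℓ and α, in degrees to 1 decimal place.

α: n_1·r = n_1·P gives -y - 6z = 11.
sin θ = |n·v| / (|n||v|) = |-32| / (√37 · √45) = 0.78423.
θ ≈ 51.6°.

51.6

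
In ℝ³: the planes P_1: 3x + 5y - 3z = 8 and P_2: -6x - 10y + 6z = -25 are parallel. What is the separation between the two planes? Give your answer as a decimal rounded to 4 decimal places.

0.6862

Rescale P_2 by 1/(-2): 3x + 5y - 3z = 25/2. Then distance = |8 − (25/2)| / √43 ≈ 0.6862.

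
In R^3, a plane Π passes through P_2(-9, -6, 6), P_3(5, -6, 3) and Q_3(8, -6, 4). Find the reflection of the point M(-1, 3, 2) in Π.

(-1, -15, 2)

P_2P_3 = (14, 0, -3), P_2Q_3 = (17, 0, -2); a normal to Π is P_2P_3 × P_2Q_3 = (0, -23, 0).
Using P_2: Π has equation -23y = 138.
λ = (n·M − d)/|n|² = (-69 − 138)/529 = -9/23.
Reflection = M − 2λn = (-1, 3, 2) − (-18/23)·(0, -23, 0) = (-1, -15, 2).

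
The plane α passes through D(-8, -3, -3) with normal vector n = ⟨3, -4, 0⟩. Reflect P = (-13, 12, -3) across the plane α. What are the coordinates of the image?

α: n·r = n·D gives 3x - 4y = -12.
λ = (n·P − d)/|n|² = (-87 − (-12))/25 = -3.
Reflection = P − 2λn = (-13, 12, -3) − (-6)·(3, -4, 0) = (5, -12, -3).

(5, -12, -3)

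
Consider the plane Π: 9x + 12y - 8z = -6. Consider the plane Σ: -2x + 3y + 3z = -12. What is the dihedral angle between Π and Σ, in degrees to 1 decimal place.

cos θ = |n₁·n₂| / (|n₁||n₂|) = |-6| / (√289 · √22).
θ = arccos(0.07525) ≈ 85.7°.

85.7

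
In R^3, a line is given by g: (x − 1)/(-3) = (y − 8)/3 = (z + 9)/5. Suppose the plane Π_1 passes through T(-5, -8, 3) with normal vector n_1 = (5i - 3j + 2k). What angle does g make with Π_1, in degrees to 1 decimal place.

20.3

g has direction (-3, 3, 5) through (1, 8, -9).
Π_1: n_1·r = n_1·T gives 5x - 3y + 2z = 5.
sin θ = |n·v| / (|n||v|) = |-14| / (√38 · √43) = 0.34634.
θ ≈ 20.3°.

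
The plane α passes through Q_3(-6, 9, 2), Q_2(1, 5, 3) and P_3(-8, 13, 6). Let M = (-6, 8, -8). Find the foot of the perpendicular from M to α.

(-8, 5, -6)

Q_3Q_2 = (7, -4, 1), Q_3P_3 = (-2, 4, 4); a normal to α is Q_3Q_2 × Q_3P_3 = (-20, -30, 20).
Using Q_3: α has equation -20x - 30y + 20z = -110.
Foot = M − λn with λ = (n·M − d)/|n|² = (-280 − (-110))/1700 = -1/10.
Foot = (-6, 8, -8) − (-1/10)·(-20, -30, 20) = (-8, 5, -6).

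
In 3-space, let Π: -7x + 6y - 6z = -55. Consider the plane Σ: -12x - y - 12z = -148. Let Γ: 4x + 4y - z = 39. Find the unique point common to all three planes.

(7, 4, 5)

Solving the 3×3 linear system -7x + 6y - 6z = -55, -12x - y - 12z = -148, 4x + 4y - z = 39 (e.g. by elimination or Cramer's rule, determinant = -439) gives (7, 4, 5).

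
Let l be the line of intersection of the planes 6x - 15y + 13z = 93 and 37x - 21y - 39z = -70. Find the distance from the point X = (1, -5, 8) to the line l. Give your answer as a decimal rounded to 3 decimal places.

Direction of l: (6, -15, 13) × (37, -21, -39) = (858, 715, 429).
A point on l: solving the two plane equations with x = -7 gives (-7, -9, 0).
Taking (-7, -9, 0) on l with direction v = (858, 715, 429): w = X − (-7, -9, 0) = (8, 4, 8), and w × v = (-4004, 3432, 2288).
Distance = |w × v| / |v| = √33045584 / √1431430 ≈ 4.805.

4.805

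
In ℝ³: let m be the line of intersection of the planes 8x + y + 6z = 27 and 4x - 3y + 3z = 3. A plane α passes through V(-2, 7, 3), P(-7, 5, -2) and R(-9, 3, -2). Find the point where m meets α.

(-3, 3, 8)

Direction of m: (8, 1, 6) × (4, -3, 3) = (21, 0, -28).
A point on m: solving the two plane equations with x = -12 gives (-12, 3, 20).
VP = (-5, -2, -5), VR = (-7, -4, -5); a normal to α is VP × VR = (-10, 10, 6).
Using V: α has equation -10x + 10y + 6z = 108.
Substitute r = (-12, 3, 20) + t(21, 0, -28) into the plane: 270 + (-378)t = 108, so t = 3/7.
Intersection: (-12, 3, 20) + (3/7)·(21, 0, -28) = (-3, 3, 8).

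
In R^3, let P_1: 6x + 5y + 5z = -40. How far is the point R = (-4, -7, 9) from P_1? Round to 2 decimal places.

2.80

n·R − d = (6)·(-4) + (5)·(-7) + (5)·(9) − (-40) = 26; |n| = √86.
Distance = |26| / √86 = 26/√86 ≈ 2.80.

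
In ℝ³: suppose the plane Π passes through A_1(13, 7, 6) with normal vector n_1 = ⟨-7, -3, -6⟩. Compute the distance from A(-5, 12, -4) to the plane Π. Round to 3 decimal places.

17.637

Π: n_1·r = n_1·A_1 gives -7x - 3y - 6z = -148.
n·A − d = (-7)·(-5) + (-3)·(12) + (-6)·(-4) − (-148) = 171; |n| = √94.
Distance = |171| / √94 = 171/√94 ≈ 17.637.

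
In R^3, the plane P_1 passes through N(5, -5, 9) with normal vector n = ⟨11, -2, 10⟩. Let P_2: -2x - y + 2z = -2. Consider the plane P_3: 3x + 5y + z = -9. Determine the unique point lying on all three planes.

(9, -8, 4)

P_1: n·r = n·N gives 11x - 2y + 10z = 155.
Solving the 3×3 linear system 11x - 2y + 10z = 155, -2x - y + 2z = -2, 3x + 5y + z = -9 (e.g. by elimination or Cramer's rule, determinant = -207) gives (9, -8, 4).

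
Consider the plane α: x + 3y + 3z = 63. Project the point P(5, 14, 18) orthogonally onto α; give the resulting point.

Foot = P − λn with λ = (n·P − d)/|n|² = (101 − 63)/19 = 2.
Foot = (5, 14, 18) − 2·(1, 3, 3) = (3, 8, 12).

(3, 8, 12)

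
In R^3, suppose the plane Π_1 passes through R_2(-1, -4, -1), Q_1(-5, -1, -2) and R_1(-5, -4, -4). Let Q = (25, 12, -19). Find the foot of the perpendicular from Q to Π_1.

(7, -4, 5)

R_2Q_1 = (-4, 3, -1), R_2R_1 = (-4, 0, -3); a normal to Π_1 is R_2Q_1 × R_2R_1 = (-9, -8, 12).
Using R_2: Π_1 has equation -9x - 8y + 12z = 29.
Foot = Q − λn with λ = (n·Q − d)/|n|² = (-549 − 29)/289 = -2.
Foot = (25, 12, -19) − (-2)·(-9, -8, 12) = (7, -4, 5).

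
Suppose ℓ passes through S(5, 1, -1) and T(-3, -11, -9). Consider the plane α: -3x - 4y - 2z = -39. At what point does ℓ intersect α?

(7, 4, 1)

A direction vector for ℓ is T − S = (-8, -12, -8).
Substitute r = (5, 1, -1) + t(-8, -12, -8) into the plane: -17 + 88t = -39, so t = -1/4.
Intersection: (5, 1, -1) + (-1/4)·(-8, -12, -8) = (7, 4, 1).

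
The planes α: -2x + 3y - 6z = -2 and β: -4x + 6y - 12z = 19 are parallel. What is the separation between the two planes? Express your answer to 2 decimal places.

1.64

Rescale β by 1/2: -2x + 3y - 6z = 19/2. Then distance = |-2 − (19/2)| / √49 ≈ 1.64.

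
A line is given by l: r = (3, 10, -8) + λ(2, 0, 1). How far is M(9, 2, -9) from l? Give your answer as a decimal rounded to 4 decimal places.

Taking (3, 10, -8) on l with direction v = (2, 0, 1): w = M − (3, 10, -8) = (6, -8, -1), and w × v = (-8, -8, 16).
Distance = |w × v| / |v| = √384 / √5 ≈ 8.7636.

8.7636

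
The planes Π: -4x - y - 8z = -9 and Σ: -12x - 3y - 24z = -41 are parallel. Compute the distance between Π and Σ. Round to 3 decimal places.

0.519

Rescale Σ by 1/3: -4x - y - 8z = -41/3. Then distance = |-9 − (-41/3)| / √81 ≈ 0.519.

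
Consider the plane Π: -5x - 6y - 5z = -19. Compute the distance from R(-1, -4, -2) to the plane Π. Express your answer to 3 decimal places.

n·R − d = (-5)·(-1) + (-6)·(-4) + (-5)·(-2) − (-19) = 58; |n| = √86.
Distance = |58| / √86 = 58/√86 ≈ 6.254.

6.254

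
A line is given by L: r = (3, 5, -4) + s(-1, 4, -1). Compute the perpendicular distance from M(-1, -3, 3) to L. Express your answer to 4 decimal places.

7.8067

Taking (3, 5, -4) on L with direction v = (-1, 4, -1): w = M − (3, 5, -4) = (-4, -8, 7), and w × v = (-20, -11, -24).
Distance = |w × v| / |v| = √1097 / √18 ≈ 7.8067.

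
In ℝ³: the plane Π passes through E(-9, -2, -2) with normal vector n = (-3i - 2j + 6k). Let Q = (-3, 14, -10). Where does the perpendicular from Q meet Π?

Π: n·r = n·E gives -3x - 2y + 6z = 19.
Foot = Q − λn with λ = (n·Q − d)/|n|² = (-79 − 19)/49 = -2.
Foot = (-3, 14, -10) − (-2)·(-3, -2, 6) = (-9, 10, 2).

(-9, 10, 2)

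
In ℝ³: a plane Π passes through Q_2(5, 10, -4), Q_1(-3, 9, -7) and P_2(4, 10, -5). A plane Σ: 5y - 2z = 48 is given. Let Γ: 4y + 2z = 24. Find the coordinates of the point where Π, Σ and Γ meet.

Q_2Q_1 = (-8, -1, -3), Q_2P_2 = (-1, 0, -1); a normal to Π is Q_2Q_1 × Q_2P_2 = (1, -5, -1).
Using Q_2: Π has equation x - 5y - z = -41.
Solving the 3×3 linear system x - 5y - z = -41, 5y - 2z = 48, 4y + 2z = 24 (e.g. by elimination or Cramer's rule, determinant = 18) gives (-5, 8, -4).

(-5, 8, -4)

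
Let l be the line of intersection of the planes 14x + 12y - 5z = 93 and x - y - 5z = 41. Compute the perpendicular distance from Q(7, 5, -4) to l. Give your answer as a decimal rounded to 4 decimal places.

6.7358

Direction of l: (14, 12, -5) × (1, -1, -5) = (-65, 65, -26).
A point on l: solving the two plane equations with x = 5 gives (5, -1, -7).
Taking (5, -1, -7) on l with direction v = (-65, 65, -26): w = Q − (5, -1, -7) = (2, 6, 3), and w × v = (-351, -143, 520).
Distance = |w × v| / |v| = √414050 / √9126 ≈ 6.7358.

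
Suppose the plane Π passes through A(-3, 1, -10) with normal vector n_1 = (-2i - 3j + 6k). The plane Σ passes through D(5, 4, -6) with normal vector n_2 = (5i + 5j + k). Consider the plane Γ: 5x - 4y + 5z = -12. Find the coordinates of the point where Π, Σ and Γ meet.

(6, 3, -6)

Π: n_1·r = n_1·A gives -2x - 3y + 6z = -57.
Σ: n_2·r = n_2·D gives 5x + 5y + z = 39.
Solving the 3×3 linear system -2x - 3y + 6z = -57, 5x + 5y + z = 39, 5x - 4y + 5z = -12 (e.g. by elimination or Cramer's rule, determinant = -268) gives (6, 3, -6).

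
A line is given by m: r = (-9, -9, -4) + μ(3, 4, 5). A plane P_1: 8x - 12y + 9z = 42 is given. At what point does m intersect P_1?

Substitute r = (-9, -9, -4) + t(3, 4, 5) into the plane: 0 + 21t = 42, so t = 2.
Intersection: (-9, -9, -4) + 2·(3, 4, 5) = (-3, -1, 6).

(-3, -1, 6)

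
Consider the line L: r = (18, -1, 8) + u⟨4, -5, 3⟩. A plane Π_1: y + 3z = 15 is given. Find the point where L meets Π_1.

(10, 9, 2)

Substitute r = (18, -1, 8) + t(4, -5, 3) into the plane: 23 + 4t = 15, so t = -2.
Intersection: (18, -1, 8) + (-2)·(4, -5, 3) = (10, 9, 2).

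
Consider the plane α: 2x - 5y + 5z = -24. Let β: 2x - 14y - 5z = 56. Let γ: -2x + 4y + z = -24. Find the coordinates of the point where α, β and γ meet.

(8, 0, -8)

Solving the 3×3 linear system 2x - 5y + 5z = -24, 2x - 14y - 5z = 56, -2x + 4y + z = -24 (e.g. by elimination or Cramer's rule, determinant = -128) gives (8, 0, -8).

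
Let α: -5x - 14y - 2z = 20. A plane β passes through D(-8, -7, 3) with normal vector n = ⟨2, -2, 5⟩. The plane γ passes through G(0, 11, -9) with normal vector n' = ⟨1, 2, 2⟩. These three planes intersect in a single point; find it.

(-6, 0, 5)

β: n·r = n·D gives 2x - 2y + 5z = 13.
γ: n'·r = n'·G gives x + 2y + 2z = 4.
Solving the 3×3 linear system -5x - 14y - 2z = 20, 2x - 2y + 5z = 13, x + 2y + 2z = 4 (e.g. by elimination or Cramer's rule, determinant = 44) gives (-6, 0, 5).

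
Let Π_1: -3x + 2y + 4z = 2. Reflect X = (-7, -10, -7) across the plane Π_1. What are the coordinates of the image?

(-13, -6, 1)

λ = (n·X − d)/|n|² = (-27 − 2)/29 = -1.
Reflection = X − 2λn = (-7, -10, -7) − (-2)·(-3, 2, 4) = (-13, -6, 1).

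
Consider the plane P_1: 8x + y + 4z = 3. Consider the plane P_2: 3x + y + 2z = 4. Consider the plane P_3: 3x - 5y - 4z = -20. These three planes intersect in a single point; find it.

Solving the 3×3 linear system 8x + y + 4z = 3, 3x + y + 2z = 4, 3x - 5y - 4z = -20 (e.g. by elimination or Cramer's rule, determinant = -6) gives (1, 7, -3).

(1, 7, -3)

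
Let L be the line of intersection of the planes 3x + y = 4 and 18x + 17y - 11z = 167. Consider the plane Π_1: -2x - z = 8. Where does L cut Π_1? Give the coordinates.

(-1, 7, -6)

Direction of L: (3, 1, 0) × (18, 17, -11) = (-11, 33, 33).
A point on L: solving the two plane equations with x = 1 gives (1, 1, -12).
Substitute r = (1, 1, -12) + t(-11, 33, 33) into the plane: 10 + (-11)t = 8, so t = 2/11.
Intersection: (1, 1, -12) + (2/11)·(-11, 33, 33) = (-1, 7, -6).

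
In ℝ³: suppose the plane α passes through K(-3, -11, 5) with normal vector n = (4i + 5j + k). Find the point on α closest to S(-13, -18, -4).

(-5, -8, -2)

α: n·r = n·K gives 4x + 5y + z = -62.
Foot = S − λn with λ = (n·S − d)/|n|² = (-146 − (-62))/42 = -2.
Foot = (-13, -18, -4) − (-2)·(4, 5, 1) = (-5, -8, -2).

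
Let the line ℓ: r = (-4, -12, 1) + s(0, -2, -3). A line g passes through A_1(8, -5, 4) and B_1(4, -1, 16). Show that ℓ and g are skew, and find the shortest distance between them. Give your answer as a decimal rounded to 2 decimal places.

4.48

A direction vector for g is B_1 − A_1 = (-4, 4, 12).
Common perpendicular direction n = (0, -2, -3) × (-4, 4, 12) = (-12, 12, -8).
With w = (8, -5, 4) − (-4, -12, 1) = (12, 7, 3), w · n = -84.
Since n ≠ 0 the lines are not parallel, and w · n = -84 ≠ 0 so they do not intersect; hence they are skew.
Distance = |w · n| / |n| = |-84| / √352 ≈ 4.48.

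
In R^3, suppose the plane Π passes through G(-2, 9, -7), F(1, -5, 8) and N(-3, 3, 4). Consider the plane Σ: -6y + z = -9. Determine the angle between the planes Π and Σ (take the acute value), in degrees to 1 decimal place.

60.8

GF = (3, -14, 15), GN = (-1, -6, 11); a normal to Π is GF × GN = (-64, -48, -32).
Using G: Π has equation -64x - 48y - 32z = -80.
cos θ = |n₁·n₂| / (|n₁||n₂|) = |256| / (√7424 · √37).
θ = arccos(0.48845) ≈ 60.8°.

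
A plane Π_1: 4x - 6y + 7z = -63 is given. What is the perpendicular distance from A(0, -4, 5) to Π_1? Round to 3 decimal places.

12.139

n·A − d = (4)·(0) + (-6)·(-4) + (7)·(5) − (-63) = 122; |n| = √101.
Distance = |122| / √101 = 122/√101 ≈ 12.139.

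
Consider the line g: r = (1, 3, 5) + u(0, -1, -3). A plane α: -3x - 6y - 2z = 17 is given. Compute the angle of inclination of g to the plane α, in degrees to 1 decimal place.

32.8

sin θ = |n·v| / (|n||v|) = |12| / (√49 · √10) = 0.54210.
θ ≈ 32.8°.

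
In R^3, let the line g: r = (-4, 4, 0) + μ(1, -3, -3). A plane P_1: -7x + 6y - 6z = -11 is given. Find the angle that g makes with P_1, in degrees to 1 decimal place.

sin θ = |n·v| / (|n||v|) = |-7| / (√121 · √19) = 0.14599.
θ ≈ 8.4°.

8.4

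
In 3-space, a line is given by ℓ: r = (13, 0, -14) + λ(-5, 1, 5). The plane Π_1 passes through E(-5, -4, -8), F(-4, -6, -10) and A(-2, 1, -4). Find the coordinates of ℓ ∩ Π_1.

(3, 2, -4)

EF = (1, -2, -2), EA = (3, 5, 4); a normal to Π_1 is EF × EA = (2, -10, 11).
Using E: Π_1 has equation 2x - 10y + 11z = -58.
Substitute r = (13, 0, -14) + t(-5, 1, 5) into the plane: -128 + 35t = -58, so t = 2.
Intersection: (13, 0, -14) + 2·(-5, 1, 5) = (3, 2, -4).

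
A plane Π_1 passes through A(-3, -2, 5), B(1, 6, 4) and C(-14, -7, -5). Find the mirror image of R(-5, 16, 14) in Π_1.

(15, 4, -2)

AB = (4, 8, -1), AC = (-11, -5, -10); a normal to Π_1 is AB × AC = (-85, 51, 68).
Using A: Π_1 has equation -85x + 51y + 68z = 493.
λ = (n·R − d)/|n|² = (2193 − 493)/14450 = 2/17.
Reflection = R − 2λn = (-5, 16, 14) − (4/17)·(-85, 51, 68) = (15, 4, -2).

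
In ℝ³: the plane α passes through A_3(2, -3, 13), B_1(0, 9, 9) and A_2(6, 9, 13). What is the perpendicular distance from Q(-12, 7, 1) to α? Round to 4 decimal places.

0.3636

A_3B_1 = (-2, 12, -4), A_3A_2 = (4, 12, 0); a normal to α is A_3B_1 × A_3A_2 = (48, -16, -72).
Using A_3: α has equation 48x - 16y - 72z = -792.
n·Q − d = (48)·(-12) + (-16)·(7) + (-72)·(1) − (-792) = 32; |n| = √7744.
Distance = |32| / √7744 = 32/√7744 ≈ 0.3636.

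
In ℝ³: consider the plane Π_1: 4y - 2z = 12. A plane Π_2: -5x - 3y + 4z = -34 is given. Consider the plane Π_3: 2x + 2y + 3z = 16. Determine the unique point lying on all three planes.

(5, 3, 0)

Solving the 3×3 linear system 4y - 2z = 12, -5x - 3y + 4z = -34, 2x + 2y + 3z = 16 (e.g. by elimination or Cramer's rule, determinant = 100) gives (5, 3, 0).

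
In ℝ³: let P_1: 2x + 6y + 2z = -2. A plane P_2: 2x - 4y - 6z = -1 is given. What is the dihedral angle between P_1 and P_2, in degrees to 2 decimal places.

cos θ = |n₁·n₂| / (|n₁||n₂|) = |-32| / (√44 · √56).
θ = arccos(0.64466) ≈ 49.86°.

49.86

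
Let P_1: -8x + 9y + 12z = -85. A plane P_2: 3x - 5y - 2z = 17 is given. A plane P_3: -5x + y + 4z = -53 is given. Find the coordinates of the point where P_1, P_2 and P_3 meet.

(8, 3, -4)

Solving the 3×3 linear system -8x + 9y + 12z = -85, 3x - 5y - 2z = 17, -5x + y + 4z = -53 (e.g. by elimination or Cramer's rule, determinant = -138) gives (8, 3, -4).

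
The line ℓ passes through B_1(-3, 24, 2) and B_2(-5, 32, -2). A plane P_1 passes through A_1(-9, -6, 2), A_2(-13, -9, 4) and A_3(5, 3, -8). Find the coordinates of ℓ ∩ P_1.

A direction vector for ℓ is B_2 − B_1 = (-2, 8, -4).
A_1A_2 = (-4, -3, 2), A_1A_3 = (14, 9, -10); a normal to P_1 is A_1A_2 × A_1A_3 = (12, -12, 6).
Using A_1: P_1 has equation 12x - 12y + 6z = -24.
Substitute r = (-3, 24, 2) + t(-2, 8, -4) into the plane: -312 + (-144)t = -24, so t = -2.
Intersection: (-3, 24, 2) + (-2)·(-2, 8, -4) = (1, 8, 10).

(1, 8, 10)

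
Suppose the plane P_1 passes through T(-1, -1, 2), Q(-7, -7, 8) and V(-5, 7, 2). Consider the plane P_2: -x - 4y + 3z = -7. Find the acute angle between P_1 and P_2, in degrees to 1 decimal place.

TQ = (-6, -6, 6), TV = (-4, 8, 0); a normal to P_1 is TQ × TV = (-48, -24, -72).
Using T: P_1 has equation -48x - 24y - 72z = -72.
cos θ = |n₁·n₂| / (|n₁||n₂|) = |-72| / (√8064 · √26).
θ = arccos(0.15724) ≈ 81.0°.

81.0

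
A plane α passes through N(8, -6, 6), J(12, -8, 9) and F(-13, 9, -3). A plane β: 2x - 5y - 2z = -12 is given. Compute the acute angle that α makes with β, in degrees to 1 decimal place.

NJ = (4, -2, 3), NF = (-21, 15, -9); a normal to α is NJ × NF = (-27, -27, 18).
Using N: α has equation -27x - 27y + 18z = 54.
cos θ = |n₁·n₂| / (|n₁||n₂|) = |45| / (√1782 · √33).
θ = arccos(0.18557) ≈ 79.3°.

79.3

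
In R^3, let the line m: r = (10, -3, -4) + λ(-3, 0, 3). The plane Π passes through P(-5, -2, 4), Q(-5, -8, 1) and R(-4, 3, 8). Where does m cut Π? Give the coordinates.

(-2, -3, 8)

PQ = (0, -6, -3), PR = (1, 5, 4); a normal to Π is PQ × PR = (-9, -3, 6).
Using P: Π has equation -9x - 3y + 6z = 75.
Substitute r = (10, -3, -4) + t(-3, 0, 3) into the plane: -105 + 45t = 75, so t = 4.
Intersection: (10, -3, -4) + 4·(-3, 0, 3) = (-2, -3, 8).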